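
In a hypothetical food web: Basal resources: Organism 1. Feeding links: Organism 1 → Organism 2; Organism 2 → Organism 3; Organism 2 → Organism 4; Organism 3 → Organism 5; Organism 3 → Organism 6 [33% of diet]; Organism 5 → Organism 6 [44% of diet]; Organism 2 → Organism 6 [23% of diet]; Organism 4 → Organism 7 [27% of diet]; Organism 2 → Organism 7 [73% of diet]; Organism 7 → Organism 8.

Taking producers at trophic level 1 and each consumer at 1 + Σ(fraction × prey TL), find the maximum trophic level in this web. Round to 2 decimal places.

Organism 2: 1 + 1 = 2
Organism 3: 1 + 2 = 3
Organism 4: 1 + 2 = 3
Organism 5: 1 + 3 = 4
Organism 6: 1 + (0.33×3 + 0.44×4 + 0.23×2) = 4.21
Organism 7: 1 + (0.27×3 + 0.73×2) = 3.27
Organism 8: 1 + 3.27 = 4.27

4.27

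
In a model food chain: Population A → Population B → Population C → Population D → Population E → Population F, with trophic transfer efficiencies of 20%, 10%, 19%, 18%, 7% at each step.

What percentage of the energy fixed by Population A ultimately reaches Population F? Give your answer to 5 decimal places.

Product of link efficiencies: 0.2 × 0.1 × 0.19 × 0.18 × 0.07 = 0.00004788
As a percentage: 0.00004788 × 100 = 0.00479%

0.00479%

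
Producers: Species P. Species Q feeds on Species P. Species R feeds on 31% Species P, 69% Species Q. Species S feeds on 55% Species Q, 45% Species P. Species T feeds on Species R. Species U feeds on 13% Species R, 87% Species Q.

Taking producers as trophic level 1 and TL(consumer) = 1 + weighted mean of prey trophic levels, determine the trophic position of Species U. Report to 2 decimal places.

3.09

Species Q: 1 + 1 = 2
Species R: 1 + (0.31×1 + 0.69×2) = 2.69
Species S: 1 + (0.55×2 + 0.45×1) = 2.55
Species T: 1 + 2.69 = 3.69
Species U: 1 + (0.13×2.69 + 0.87×2) = 3.0897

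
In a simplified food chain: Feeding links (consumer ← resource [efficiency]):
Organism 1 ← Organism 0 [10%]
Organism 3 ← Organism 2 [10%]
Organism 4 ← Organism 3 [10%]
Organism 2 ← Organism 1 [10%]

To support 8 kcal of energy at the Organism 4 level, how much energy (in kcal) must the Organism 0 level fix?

Cumulative transfer efficiency: 0.1 × 0.1 × 0.1 × 0.1 = 0.0001
Organism 0 energy = 8 / 0.0001 = 80000 kcal

80000 kcal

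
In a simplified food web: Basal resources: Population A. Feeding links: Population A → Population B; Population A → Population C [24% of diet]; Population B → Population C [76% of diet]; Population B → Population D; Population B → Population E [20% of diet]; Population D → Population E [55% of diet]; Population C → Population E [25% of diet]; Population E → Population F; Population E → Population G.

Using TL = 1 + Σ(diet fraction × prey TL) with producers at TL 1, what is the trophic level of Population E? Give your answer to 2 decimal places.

3.74

Population B: 1 + 1 = 2
Population C: 1 + (0.24×1 + 0.76×2) = 2.76
Population D: 1 + 2 = 3
Population E: 1 + (0.2×2 + 0.55×3 + 0.25×2.76) = 3.74
Population F: 1 + 3.74 = 4.74
Population G: 1 + 3.74 = 4.74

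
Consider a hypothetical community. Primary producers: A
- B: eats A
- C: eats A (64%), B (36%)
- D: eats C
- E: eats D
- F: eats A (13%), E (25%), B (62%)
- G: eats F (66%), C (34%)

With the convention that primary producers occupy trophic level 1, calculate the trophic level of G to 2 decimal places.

4.09

B: 1 + 1 = 2
C: 1 + (0.64×1 + 0.36×2) = 2.36
D: 1 + 2.36 = 3.36
E: 1 + 3.36 = 4.36
F: 1 + (0.13×1 + 0.25×4.36 + 0.62×2) = 3.46
G: 1 + (0.66×3.46 + 0.34×2.36) = 4.086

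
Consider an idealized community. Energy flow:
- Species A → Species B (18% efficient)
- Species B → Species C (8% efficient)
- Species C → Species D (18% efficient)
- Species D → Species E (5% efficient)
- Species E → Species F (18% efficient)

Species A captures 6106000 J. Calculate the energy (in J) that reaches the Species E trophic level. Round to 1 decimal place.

791.3 J

Species B: 6106000 × 0.18 = 1099080 J
Species C: 1099080 × 0.08 = 87926.4 J
Species D: 87926.4 × 0.18 = 15826.752 J
Species E: 15826.752 × 0.05 = 791.3376 J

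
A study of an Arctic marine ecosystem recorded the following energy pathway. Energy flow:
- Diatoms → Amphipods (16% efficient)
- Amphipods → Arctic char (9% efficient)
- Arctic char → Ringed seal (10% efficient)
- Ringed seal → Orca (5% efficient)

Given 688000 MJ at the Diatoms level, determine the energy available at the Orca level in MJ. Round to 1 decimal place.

Amphipods: 688000 × 0.16 = 110080 MJ
Arctic char: 110080 × 0.09 = 9907.2 MJ
Ringed seal: 9907.2 × 0.1 = 990.72 MJ
Orca: 990.72 × 0.05 = 49.536 MJ

49.5 MJ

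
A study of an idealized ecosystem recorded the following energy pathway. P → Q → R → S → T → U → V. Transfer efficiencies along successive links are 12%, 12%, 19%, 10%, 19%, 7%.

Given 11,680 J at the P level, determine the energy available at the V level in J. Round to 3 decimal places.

Q: 11680 × 0.12 = 1401.6 J
R: 1401.6 × 0.12 = 168.192 J
S: 168.192 × 0.19 = 31.95648 J
T: 31.95648 × 0.1 = 3.195648 J
U: 3.195648 × 0.19 = 0.60717312 J
V: 0.60717312 × 0.07 = 0.0425021184 J

0.043 J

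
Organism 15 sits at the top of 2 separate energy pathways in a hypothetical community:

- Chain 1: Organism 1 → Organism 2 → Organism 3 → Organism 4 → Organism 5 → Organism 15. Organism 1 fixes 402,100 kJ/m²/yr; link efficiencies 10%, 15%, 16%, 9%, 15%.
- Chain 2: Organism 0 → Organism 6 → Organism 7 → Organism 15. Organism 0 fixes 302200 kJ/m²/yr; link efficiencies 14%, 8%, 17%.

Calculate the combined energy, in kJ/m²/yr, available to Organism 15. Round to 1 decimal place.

588.4 kJ/m²/yr

Chain 1: 402100 × 0.1 × 0.15 × 0.16 × 0.09 × 0.15 = 13.02804 kJ/m²/yr
Chain 2: 302200 × 0.14 × 0.08 × 0.17 = 575.3888 kJ/m²/yr
Total at Organism 15: 13.02804 + 575.3888 = 588.41684 kJ/m²/yr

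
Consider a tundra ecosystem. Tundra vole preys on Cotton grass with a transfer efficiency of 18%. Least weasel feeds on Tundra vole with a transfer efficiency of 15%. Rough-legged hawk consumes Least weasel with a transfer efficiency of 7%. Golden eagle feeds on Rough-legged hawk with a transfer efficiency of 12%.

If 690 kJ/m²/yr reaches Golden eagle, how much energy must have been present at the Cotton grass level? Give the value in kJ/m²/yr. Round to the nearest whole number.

3042328 kJ/m²/yr

Cumulative transfer efficiency: 0.18 × 0.15 × 0.07 × 0.12 = 0.0002268
Cotton grass energy = 690 / 0.0002268 = 3042328 kJ/m²/yr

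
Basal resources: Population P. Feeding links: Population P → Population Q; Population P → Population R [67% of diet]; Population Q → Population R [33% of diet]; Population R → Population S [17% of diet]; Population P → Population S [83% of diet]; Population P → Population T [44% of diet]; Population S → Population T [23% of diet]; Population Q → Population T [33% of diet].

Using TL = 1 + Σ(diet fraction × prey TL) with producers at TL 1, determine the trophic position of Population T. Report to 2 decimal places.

Population Q: 1 + 1 = 2
Population R: 1 + (0.67×1 + 0.33×2) = 2.33
Population S: 1 + (0.17×2.33 + 0.83×1) = 2.2261
Population T: 1 + (0.44×1 + 0.23×2.2261 + 0.33×2) = 2.612003

2.61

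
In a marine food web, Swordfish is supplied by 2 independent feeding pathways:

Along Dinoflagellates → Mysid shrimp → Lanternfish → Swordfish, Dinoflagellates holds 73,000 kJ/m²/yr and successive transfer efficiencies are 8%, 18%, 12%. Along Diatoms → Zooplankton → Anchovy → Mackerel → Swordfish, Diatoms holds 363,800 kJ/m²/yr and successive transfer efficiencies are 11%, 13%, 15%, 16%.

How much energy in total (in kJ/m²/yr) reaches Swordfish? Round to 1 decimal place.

251.0 kJ/m²/yr

Via Dinoflagellates: 73000 × 0.08 × 0.18 × 0.12 = 126.144 kJ/m²/yr
Via Diatoms: 363800 × 0.11 × 0.13 × 0.15 × 0.16 = 124.85616 kJ/m²/yr
Total at Swordfish: 126.144 + 124.85616 = 251.00016 kJ/m²/yr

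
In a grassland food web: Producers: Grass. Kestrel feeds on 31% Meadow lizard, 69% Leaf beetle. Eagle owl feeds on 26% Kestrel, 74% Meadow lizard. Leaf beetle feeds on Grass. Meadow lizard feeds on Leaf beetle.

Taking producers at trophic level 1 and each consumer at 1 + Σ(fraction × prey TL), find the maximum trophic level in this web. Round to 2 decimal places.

4.08

Leaf beetle: 1 + 1 = 2
Meadow lizard: 1 + 2 = 3
Kestrel: 1 + (0.31×3 + 0.69×2) = 3.31
Eagle owl: 1 + (0.26×3.31 + 0.74×3) = 4.0806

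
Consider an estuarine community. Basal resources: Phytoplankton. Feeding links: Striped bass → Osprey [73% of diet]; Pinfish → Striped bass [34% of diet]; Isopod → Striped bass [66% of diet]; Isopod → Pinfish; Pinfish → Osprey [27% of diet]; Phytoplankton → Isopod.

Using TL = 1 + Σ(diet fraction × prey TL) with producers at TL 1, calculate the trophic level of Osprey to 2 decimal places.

Isopod: 1 + 1 = 2
Pinfish: 1 + 2 = 3
Striped bass: 1 + (0.34×3 + 0.66×2) = 3.34
Osprey: 1 + (0.27×3 + 0.73×3.34) = 4.2482

4.25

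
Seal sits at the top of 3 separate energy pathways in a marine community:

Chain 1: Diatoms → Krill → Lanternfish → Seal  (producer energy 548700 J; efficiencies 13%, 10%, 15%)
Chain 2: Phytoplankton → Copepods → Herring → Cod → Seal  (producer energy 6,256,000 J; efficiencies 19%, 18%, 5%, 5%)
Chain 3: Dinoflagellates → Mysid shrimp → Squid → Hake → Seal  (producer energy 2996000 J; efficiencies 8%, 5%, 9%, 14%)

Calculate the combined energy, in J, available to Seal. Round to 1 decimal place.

Chain 1: 548700 × 0.13 × 0.1 × 0.15 = 1069.965 J
Chain 2: 6256000 × 0.19 × 0.18 × 0.05 × 0.05 = 534.888 J
Chain 3: 2996000 × 0.08 × 0.05 × 0.09 × 0.14 = 150.9984 J
Total at Seal: 1069.965 + 534.888 + 150.9984 = 1755.8514 J

1755.9 J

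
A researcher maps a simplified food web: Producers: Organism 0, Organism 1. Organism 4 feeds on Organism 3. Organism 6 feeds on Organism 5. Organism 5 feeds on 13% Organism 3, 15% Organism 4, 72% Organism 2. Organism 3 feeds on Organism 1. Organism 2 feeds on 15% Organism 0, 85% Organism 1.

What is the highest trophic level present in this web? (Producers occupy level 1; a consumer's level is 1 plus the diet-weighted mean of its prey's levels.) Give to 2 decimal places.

Organism 2: 1 + (0.15×1 + 0.85×1) = 2
Organism 3: 1 + 1 = 2
Organism 4: 1 + 2 = 3
Organism 5: 1 + (0.13×2 + 0.15×3 + 0.72×2) = 3.15
Organism 6: 1 + 3.15 = 4.15

4.15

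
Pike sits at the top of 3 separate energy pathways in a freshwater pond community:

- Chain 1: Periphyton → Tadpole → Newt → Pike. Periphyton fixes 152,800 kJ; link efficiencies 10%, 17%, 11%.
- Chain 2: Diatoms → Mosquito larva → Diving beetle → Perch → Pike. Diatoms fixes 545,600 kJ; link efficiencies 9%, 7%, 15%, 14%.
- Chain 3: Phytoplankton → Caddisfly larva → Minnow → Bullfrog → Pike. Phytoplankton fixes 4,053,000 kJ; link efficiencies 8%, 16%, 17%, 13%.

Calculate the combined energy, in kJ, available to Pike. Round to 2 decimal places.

1504.43 kJ

Chain 1: 152800 × 0.1 × 0.17 × 0.11 = 285.736 kJ
Chain 2: 545600 × 0.09 × 0.07 × 0.15 × 0.14 = 72.18288 kJ
Chain 3: 4053000 × 0.08 × 0.16 × 0.17 × 0.13 = 1146.51264 kJ
Total at Pike: 285.736 + 72.18288 + 1146.51264 = 1504.43152 kJ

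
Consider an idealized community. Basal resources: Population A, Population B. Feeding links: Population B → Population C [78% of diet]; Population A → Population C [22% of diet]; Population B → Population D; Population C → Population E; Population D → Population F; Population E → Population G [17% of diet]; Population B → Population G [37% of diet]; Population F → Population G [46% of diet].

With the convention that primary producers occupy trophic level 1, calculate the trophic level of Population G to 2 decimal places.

3.26

Population C: 1 + (0.78×1 + 0.22×1) = 2
Population D: 1 + 1 = 2
Population E: 1 + 2 = 3
Population F: 1 + 2 = 3
Population G: 1 + (0.17×3 + 0.37×1 + 0.46×3) = 3.26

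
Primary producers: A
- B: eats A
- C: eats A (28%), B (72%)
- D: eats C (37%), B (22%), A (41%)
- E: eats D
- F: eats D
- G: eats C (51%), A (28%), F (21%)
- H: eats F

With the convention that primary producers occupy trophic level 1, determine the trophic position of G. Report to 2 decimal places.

3.48

B: 1 + 1 = 2
C: 1 + (0.28×1 + 0.72×2) = 2.72
D: 1 + (0.37×2.72 + 0.22×2 + 0.41×1) = 2.8564
E: 1 + 2.8564 = 3.8564
F: 1 + 2.8564 = 3.8564
G: 1 + (0.51×2.72 + 0.28×1 + 0.21×3.8564) = 3.477044
H: 1 + 3.8564 = 4.8564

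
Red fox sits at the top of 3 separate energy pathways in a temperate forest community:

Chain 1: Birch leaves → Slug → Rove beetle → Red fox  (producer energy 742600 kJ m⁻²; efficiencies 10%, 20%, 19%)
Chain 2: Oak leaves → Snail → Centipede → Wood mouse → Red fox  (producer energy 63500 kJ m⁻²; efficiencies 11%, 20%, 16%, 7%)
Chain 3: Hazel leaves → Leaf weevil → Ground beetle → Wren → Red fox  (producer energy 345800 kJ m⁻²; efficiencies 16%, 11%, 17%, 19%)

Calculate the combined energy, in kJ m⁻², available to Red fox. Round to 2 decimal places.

Chain 1: 742600 × 0.1 × 0.2 × 0.19 = 2821.88 kJ m⁻²
Chain 2: 63500 × 0.11 × 0.2 × 0.16 × 0.07 = 15.6464 kJ m⁻²
Chain 3: 345800 × 0.16 × 0.11 × 0.17 × 0.19 = 196.580384 kJ m⁻²
Total at Red fox: 2821.88 + 15.6464 + 196.580384 = 3034.106784 kJ m⁻²

3034.11 kJ m⁻²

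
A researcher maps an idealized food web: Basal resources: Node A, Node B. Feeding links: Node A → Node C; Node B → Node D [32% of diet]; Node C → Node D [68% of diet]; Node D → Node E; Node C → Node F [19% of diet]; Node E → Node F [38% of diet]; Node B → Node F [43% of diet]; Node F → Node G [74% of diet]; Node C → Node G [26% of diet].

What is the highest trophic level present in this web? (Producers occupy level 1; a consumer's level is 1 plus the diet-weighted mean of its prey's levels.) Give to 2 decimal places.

3.89

Node C: 1 + 1 = 2
Node D: 1 + (0.32×1 + 0.68×2) = 2.68
Node E: 1 + 2.68 = 3.68
Node F: 1 + (0.19×2 + 0.38×3.68 + 0.43×1) = 3.2084
Node G: 1 + (0.74×3.2084 + 0.26×2) = 3.894216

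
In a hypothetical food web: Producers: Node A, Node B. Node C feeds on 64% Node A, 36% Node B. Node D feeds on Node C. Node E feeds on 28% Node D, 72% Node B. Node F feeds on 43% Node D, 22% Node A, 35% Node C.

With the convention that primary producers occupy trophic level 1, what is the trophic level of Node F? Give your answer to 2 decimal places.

3.21

Node C: 1 + (0.64×1 + 0.36×1) = 2
Node D: 1 + 2 = 3
Node E: 1 + (0.28×3 + 0.72×1) = 2.56
Node F: 1 + (0.43×3 + 0.22×1 + 0.35×2) = 3.21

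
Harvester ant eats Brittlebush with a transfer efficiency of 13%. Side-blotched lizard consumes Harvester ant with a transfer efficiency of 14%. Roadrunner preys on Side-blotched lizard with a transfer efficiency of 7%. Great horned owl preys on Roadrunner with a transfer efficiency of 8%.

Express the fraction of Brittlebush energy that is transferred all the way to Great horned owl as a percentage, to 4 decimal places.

0.0102%

Product of link efficiencies: 0.13 × 0.14 × 0.07 × 0.08 = 0.00010192
As a percentage: 0.00010192 × 100 = 0.0102%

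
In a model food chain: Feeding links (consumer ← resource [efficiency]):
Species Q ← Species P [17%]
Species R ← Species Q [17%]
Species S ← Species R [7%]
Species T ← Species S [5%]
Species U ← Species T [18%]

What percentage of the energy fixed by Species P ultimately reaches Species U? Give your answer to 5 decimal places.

0.00182%

Product of link efficiencies: 0.17 × 0.17 × 0.07 × 0.05 × 0.18 = 0.000018207
As a percentage: 0.000018207 × 100 = 0.00182%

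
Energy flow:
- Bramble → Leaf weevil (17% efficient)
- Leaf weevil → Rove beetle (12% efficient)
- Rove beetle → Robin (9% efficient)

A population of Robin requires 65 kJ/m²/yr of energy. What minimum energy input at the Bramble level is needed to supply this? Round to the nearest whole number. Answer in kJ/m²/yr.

35403 kJ/m²/yr

Cumulative transfer efficiency: 0.17 × 0.12 × 0.09 = 0.001836
Bramble energy = 65 / 0.001836 = 35403 kJ/m²/yr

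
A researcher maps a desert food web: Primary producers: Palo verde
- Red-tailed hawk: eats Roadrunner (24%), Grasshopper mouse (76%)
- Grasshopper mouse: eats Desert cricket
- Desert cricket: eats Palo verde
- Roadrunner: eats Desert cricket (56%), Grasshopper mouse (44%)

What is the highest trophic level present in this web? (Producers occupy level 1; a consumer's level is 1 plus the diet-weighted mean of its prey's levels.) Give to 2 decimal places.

4.11

Desert cricket: 1 + 1 = 2
Grasshopper mouse: 1 + 2 = 3
Roadrunner: 1 + (0.56×2 + 0.44×3) = 3.44
Red-tailed hawk: 1 + (0.24×3.44 + 0.76×3) = 4.1056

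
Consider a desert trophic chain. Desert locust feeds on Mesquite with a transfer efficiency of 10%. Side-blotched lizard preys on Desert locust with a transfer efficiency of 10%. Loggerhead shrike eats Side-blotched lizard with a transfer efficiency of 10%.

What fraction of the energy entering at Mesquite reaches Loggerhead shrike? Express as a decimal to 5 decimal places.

Product of link efficiencies: 0.1 × 0.1 × 0.1 = 0.001

0.00100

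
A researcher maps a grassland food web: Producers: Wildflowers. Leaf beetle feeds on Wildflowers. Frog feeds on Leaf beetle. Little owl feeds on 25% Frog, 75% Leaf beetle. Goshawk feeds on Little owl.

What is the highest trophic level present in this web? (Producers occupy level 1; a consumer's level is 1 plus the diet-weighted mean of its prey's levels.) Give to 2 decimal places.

Leaf beetle: 1 + 1 = 2
Frog: 1 + 2 = 3
Little owl: 1 + (0.25×3 + 0.75×2) = 3.25
Goshawk: 1 + 3.25 = 4.25

4.25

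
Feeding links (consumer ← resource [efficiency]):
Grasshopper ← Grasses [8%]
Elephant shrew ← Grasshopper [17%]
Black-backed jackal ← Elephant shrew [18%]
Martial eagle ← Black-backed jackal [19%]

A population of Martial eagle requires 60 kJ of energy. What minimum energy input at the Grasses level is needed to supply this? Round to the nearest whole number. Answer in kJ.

128999 kJ

Cumulative transfer efficiency: 0.08 × 0.17 × 0.18 × 0.19 = 0.00046512
Grasses energy = 60 / 0.00046512 = 128999 kJ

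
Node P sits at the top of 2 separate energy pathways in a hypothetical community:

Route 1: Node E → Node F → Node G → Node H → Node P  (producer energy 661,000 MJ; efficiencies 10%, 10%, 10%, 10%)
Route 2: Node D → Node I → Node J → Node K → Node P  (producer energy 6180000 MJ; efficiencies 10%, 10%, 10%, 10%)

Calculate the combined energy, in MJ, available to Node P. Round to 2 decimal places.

684.10 MJ

Route 1: 661000 × 0.1 × 0.1 × 0.1 × 0.1 = 66.1 MJ
Route 2: 6180000 × 0.1 × 0.1 × 0.1 × 0.1 = 618 MJ
Total at Node P: 66.1 + 618 = 684.1 MJ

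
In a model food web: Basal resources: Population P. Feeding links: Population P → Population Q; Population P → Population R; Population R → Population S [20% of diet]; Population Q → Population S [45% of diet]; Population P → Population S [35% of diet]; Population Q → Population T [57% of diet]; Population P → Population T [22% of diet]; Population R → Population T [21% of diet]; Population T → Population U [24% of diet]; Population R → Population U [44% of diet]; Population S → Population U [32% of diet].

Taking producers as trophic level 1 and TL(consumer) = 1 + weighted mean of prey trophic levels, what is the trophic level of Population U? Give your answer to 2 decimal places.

Population Q: 1 + 1 = 2
Population R: 1 + 1 = 2
Population S: 1 + (0.2×2 + 0.45×2 + 0.35×1) = 2.65
Population T: 1 + (0.57×2 + 0.22×1 + 0.21×2) = 2.78
Population U: 1 + (0.24×2.78 + 0.44×2 + 0.32×2.65) = 3.3952

3.40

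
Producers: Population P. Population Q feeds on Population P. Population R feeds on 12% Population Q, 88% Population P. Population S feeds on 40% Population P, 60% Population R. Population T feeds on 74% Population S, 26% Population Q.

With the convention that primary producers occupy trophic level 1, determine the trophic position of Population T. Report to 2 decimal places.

Population Q: 1 + 1 = 2
Population R: 1 + (0.12×2 + 0.88×1) = 2.12
Population S: 1 + (0.4×1 + 0.6×2.12) = 2.672
Population T: 1 + (0.74×2.672 + 0.26×2) = 3.49728

3.50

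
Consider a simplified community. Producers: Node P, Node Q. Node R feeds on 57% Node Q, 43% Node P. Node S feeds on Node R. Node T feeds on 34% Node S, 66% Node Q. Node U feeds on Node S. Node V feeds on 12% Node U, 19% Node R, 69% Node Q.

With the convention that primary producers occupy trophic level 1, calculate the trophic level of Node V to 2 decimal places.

2.55

Node R: 1 + (0.57×1 + 0.43×1) = 2
Node S: 1 + 2 = 3
Node T: 1 + (0.34×3 + 0.66×1) = 2.68
Node U: 1 + 3 = 4
Node V: 1 + (0.12×4 + 0.19×2 + 0.69×1) = 2.55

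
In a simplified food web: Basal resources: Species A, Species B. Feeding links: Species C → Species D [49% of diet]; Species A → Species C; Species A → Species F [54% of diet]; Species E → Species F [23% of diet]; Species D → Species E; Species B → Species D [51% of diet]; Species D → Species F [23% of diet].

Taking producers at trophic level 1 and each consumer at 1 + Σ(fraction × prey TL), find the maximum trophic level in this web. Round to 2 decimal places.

Species C: 1 + 1 = 2
Species D: 1 + (0.49×2 + 0.51×1) = 2.49
Species E: 1 + 2.49 = 3.49
Species F: 1 + (0.23×3.49 + 0.23×2.49 + 0.54×1) = 2.9154

3.49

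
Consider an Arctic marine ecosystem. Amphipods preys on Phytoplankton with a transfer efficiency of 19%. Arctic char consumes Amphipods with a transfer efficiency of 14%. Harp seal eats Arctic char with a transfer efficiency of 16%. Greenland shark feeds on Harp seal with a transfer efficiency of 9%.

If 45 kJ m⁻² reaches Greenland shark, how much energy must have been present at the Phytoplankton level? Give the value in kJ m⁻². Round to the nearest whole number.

Cumulative transfer efficiency: 0.19 × 0.14 × 0.16 × 0.09 = 0.00038304
Phytoplankton energy = 45 / 0.00038304 = 117481 kJ m⁻²

117481 kJ m⁻²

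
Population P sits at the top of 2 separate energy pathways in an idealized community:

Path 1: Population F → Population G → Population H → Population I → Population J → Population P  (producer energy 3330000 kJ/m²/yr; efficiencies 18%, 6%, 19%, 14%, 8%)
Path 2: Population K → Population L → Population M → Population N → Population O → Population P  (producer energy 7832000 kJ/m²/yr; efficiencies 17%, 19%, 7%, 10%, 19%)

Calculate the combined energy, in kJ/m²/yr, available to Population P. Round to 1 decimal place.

Path 1: 3330000 × 0.18 × 0.06 × 0.19 × 0.14 × 0.08 = 76.531392 kJ/m²/yr
Path 2: 7832000 × 0.17 × 0.19 × 0.07 × 0.1 × 0.19 = 336.454888 kJ/m²/yr
Total at Population P: 76.531392 + 336.454888 = 412.98628 kJ/m²/yr

413.0 kJ/m²/yr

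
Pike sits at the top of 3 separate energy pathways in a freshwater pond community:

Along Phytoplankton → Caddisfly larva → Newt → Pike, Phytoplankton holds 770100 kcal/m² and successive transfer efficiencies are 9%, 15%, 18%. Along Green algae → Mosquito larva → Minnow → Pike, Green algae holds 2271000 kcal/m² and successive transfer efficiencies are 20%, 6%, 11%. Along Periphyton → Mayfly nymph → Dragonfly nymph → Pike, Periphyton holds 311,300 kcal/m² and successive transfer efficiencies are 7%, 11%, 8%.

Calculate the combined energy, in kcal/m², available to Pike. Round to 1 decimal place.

Via Phytoplankton: 770100 × 0.09 × 0.15 × 0.18 = 1871.343 kcal/m²
Via Green algae: 2271000 × 0.2 × 0.06 × 0.11 = 2997.72 kcal/m²
Via Periphyton: 311300 × 0.07 × 0.11 × 0.08 = 191.7608 kcal/m²
Total at Pike: 1871.343 + 2997.72 + 191.7608 = 5060.8238 kcal/m²

5060.8 kcal/m²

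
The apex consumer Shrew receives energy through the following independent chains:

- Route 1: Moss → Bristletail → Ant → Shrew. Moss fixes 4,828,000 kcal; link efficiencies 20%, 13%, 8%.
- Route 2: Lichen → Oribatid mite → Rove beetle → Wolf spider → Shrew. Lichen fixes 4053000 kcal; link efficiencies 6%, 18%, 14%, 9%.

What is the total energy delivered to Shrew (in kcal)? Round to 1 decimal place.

10593.8 kcal

Route 1: 4828000 × 0.2 × 0.13 × 0.08 = 10042.24 kcal
Route 2: 4053000 × 0.06 × 0.18 × 0.14 × 0.09 = 551.53224 kcal
Total at Shrew: 10042.24 + 551.53224 = 10593.77224 kcal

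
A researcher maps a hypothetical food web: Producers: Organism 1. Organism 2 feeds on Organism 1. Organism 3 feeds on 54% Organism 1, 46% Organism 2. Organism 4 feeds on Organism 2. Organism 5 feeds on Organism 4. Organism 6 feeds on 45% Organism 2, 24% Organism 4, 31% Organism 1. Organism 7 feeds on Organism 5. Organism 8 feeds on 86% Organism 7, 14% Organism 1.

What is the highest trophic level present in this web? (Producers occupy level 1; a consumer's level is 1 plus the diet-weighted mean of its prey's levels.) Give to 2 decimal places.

5.44

Organism 2: 1 + 1 = 2
Organism 3: 1 + (0.54×1 + 0.46×2) = 2.46
Organism 4: 1 + 2 = 3
Organism 5: 1 + 3 = 4
Organism 6: 1 + (0.45×2 + 0.24×3 + 0.31×1) = 2.93
Organism 7: 1 + 4 = 5
Organism 8: 1 + (0.86×5 + 0.14×1) = 5.44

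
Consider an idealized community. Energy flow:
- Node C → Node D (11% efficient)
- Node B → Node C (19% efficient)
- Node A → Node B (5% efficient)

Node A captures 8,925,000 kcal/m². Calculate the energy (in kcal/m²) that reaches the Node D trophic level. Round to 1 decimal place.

Node B: 8925000 × 0.05 = 446250 kcal/m²
Node C: 446250 × 0.19 = 84787.5 kcal/m²
Node D: 84787.5 × 0.11 = 9326.625 kcal/m²

9326.6 kcal/m²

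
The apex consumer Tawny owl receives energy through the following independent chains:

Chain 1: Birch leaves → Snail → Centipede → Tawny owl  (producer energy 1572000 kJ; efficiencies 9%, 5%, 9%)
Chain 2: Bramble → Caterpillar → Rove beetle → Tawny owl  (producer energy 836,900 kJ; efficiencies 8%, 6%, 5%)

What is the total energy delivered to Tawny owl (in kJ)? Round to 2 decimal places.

837.52 kJ

Chain 1: 1572000 × 0.09 × 0.05 × 0.09 = 636.66 kJ
Chain 2: 836900 × 0.08 × 0.06 × 0.05 = 200.856 kJ
Total at Tawny owl: 636.66 + 200.856 = 837.516 kJ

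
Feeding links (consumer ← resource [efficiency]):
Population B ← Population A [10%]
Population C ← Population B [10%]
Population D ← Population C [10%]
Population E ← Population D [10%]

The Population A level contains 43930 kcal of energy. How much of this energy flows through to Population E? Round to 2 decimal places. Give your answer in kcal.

Population B: 43930 × 0.1 = 4393 kcal
Population C: 4393 × 0.1 = 439.3 kcal
Population D: 439.3 × 0.1 = 43.93 kcal
Population E: 43.93 × 0.1 = 4.393 kcal

4.39 kcal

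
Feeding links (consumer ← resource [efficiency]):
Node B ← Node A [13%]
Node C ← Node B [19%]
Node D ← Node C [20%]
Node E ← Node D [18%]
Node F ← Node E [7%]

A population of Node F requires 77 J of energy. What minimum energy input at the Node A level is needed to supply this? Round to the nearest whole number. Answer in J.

1237067 J

Cumulative transfer efficiency: 0.13 × 0.19 × 0.2 × 0.18 × 0.07 = 0.000062244
Node A energy = 77 / 0.000062244 = 1237067 J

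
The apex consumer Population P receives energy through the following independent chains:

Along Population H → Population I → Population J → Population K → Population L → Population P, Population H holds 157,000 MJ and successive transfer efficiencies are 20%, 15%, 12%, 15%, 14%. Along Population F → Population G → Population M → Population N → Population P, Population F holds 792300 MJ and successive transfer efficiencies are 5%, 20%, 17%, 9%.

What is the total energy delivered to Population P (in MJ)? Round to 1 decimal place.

133.1 MJ

Via Population H: 157000 × 0.2 × 0.15 × 0.12 × 0.15 × 0.14 = 11.8692 MJ
Via Population F: 792300 × 0.05 × 0.2 × 0.17 × 0.09 = 121.2219 MJ
Total at Population P: 11.8692 + 121.2219 = 133.0911 MJ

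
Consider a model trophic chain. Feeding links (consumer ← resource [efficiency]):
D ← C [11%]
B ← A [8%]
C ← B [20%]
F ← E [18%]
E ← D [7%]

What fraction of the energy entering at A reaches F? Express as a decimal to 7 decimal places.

Product of link efficiencies: 0.08 × 0.2 × 0.11 × 0.07 × 0.18 = 0.000022176

0.0000222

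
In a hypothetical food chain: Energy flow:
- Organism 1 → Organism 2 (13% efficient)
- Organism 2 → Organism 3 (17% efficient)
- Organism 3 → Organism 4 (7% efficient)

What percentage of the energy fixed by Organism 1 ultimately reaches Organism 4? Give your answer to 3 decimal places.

Product of link efficiencies: 0.13 × 0.17 × 0.07 = 0.001547
As a percentage: 0.001547 × 100 = 0.155%

0.155%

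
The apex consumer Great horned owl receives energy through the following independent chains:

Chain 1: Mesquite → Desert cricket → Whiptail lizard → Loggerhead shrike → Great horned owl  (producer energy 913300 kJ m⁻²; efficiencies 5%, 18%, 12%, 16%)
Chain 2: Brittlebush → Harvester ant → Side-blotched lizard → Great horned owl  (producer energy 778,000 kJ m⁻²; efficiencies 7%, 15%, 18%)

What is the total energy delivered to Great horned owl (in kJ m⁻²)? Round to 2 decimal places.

Chain 1: 913300 × 0.05 × 0.18 × 0.12 × 0.16 = 157.81824 kJ m⁻²
Chain 2: 778000 × 0.07 × 0.15 × 0.18 = 1470.42 kJ m⁻²
Total at Great horned owl: 157.81824 + 1470.42 = 1628.23824 kJ m⁻²

1628.24 kJ m⁻²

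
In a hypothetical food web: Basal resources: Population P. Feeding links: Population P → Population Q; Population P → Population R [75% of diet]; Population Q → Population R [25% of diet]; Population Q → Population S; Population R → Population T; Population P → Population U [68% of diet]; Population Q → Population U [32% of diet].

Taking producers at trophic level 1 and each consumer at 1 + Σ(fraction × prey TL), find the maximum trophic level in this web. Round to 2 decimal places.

Population Q: 1 + 1 = 2
Population R: 1 + (0.75×1 + 0.25×2) = 2.25
Population S: 1 + 2 = 3
Population T: 1 + 2.25 = 3.25
Population U: 1 + (0.68×1 + 0.32×2) = 2.32

3.25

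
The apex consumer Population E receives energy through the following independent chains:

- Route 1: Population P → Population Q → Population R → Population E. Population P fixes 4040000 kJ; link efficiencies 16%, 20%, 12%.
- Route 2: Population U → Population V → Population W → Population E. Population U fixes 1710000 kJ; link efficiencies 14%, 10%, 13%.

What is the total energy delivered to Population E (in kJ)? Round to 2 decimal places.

18625.80 kJ

Route 1: 4040000 × 0.16 × 0.2 × 0.12 = 15513.6 kJ
Route 2: 1710000 × 0.14 × 0.1 × 0.13 = 3112.2 kJ
Total at Population E: 15513.6 + 3112.2 = 18625.8 kJ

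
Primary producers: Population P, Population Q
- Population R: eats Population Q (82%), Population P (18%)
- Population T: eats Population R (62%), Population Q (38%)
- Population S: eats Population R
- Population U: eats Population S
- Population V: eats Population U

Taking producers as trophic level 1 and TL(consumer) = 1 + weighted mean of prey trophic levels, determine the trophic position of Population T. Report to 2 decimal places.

2.62

Population R: 1 + (0.82×1 + 0.18×1) = 2
Population S: 1 + 2 = 3
Population T: 1 + (0.62×2 + 0.38×1) = 2.62
Population U: 1 + 3 = 4
Population V: 1 + 4 = 5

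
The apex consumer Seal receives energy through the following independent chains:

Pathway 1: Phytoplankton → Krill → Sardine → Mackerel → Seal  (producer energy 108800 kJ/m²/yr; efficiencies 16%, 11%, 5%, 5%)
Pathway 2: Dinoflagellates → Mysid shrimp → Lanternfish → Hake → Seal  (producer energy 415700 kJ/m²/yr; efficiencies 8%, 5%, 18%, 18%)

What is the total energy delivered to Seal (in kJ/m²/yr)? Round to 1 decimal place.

58.7 kJ/m²/yr

Pathway 1: 108800 × 0.16 × 0.11 × 0.05 × 0.05 = 4.7872 kJ/m²/yr
Pathway 2: 415700 × 0.08 × 0.05 × 0.18 × 0.18 = 53.87472 kJ/m²/yr
Total at Seal: 4.7872 + 53.87472 = 58.66192 kJ/m²/yr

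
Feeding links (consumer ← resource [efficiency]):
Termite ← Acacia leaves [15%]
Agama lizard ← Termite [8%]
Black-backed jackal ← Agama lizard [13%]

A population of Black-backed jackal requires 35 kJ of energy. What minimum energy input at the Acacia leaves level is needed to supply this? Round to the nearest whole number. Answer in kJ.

22436 kJ

Cumulative transfer efficiency: 0.15 × 0.08 × 0.13 = 0.00156
Acacia leaves energy = 35 / 0.00156 = 22436 kJ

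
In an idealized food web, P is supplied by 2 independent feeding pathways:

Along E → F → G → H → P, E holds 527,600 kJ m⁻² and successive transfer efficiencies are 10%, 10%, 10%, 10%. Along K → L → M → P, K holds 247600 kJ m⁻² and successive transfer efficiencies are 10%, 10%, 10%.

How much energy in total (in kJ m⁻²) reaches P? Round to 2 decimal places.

Via E: 527600 × 0.1 × 0.1 × 0.1 × 0.1 = 52.76 kJ m⁻²
Via K: 247600 × 0.1 × 0.1 × 0.1 = 247.6 kJ m⁻²
Total at P: 52.76 + 247.6 = 300.36 kJ m⁻²

300.36 kJ m⁻²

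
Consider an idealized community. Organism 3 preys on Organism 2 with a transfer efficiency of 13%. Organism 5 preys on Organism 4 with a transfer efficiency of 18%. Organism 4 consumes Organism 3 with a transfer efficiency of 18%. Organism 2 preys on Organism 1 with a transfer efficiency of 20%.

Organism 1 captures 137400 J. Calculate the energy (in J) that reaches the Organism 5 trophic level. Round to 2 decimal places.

115.75 J

Organism 2: 137400 × 0.2 = 27480 J
Organism 3: 27480 × 0.13 = 3572.4 J
Organism 4: 3572.4 × 0.18 = 643.032 J
Organism 5: 643.032 × 0.18 = 115.74576 J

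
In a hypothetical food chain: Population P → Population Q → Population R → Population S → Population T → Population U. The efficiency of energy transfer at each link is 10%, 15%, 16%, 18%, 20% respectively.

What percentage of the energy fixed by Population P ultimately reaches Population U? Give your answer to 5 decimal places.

0.00864%

Product of link efficiencies: 0.1 × 0.15 × 0.16 × 0.18 × 0.2 = 0.0000864
As a percentage: 0.0000864 × 100 = 0.00864%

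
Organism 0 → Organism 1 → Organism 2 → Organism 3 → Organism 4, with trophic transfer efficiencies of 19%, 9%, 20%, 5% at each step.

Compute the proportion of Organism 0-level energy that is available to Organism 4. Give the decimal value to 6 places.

0.000171

Product of link efficiencies: 0.19 × 0.09 × 0.2 × 0.05 = 0.000171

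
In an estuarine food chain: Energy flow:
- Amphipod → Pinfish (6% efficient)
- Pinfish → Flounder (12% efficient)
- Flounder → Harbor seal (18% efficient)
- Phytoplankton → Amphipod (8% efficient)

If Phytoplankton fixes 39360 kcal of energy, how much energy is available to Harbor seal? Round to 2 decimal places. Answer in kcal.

Amphipod: 39360 × 0.08 = 3148.8 kcal
Pinfish: 3148.8 × 0.06 = 188.928 kcal
Flounder: 188.928 × 0.12 = 22.67136 kcal
Harbor seal: 22.67136 × 0.18 = 4.0808448 kcal

4.08 kcal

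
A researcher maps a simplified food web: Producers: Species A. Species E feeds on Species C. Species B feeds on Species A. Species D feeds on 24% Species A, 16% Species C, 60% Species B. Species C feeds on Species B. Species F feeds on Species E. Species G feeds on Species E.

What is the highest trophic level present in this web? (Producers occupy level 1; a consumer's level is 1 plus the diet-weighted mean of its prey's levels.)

5

Species B: 1 + 1 = 2
Species C: 1 + 2 = 3
Species D: 1 + (0.24×1 + 0.16×3 + 0.6×2) = 2.92
Species E: 1 + 3 = 4
Species F: 1 + 4 = 5
Species G: 1 + 4 = 5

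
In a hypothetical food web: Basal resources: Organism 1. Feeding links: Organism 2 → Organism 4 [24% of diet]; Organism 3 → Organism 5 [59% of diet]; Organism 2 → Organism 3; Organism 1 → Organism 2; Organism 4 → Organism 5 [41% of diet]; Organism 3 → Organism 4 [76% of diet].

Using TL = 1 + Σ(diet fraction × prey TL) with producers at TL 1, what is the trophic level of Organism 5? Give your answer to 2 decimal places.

4.31

Organism 2: 1 + 1 = 2
Organism 3: 1 + 2 = 3
Organism 4: 1 + (0.76×3 + 0.24×2) = 3.76
Organism 5: 1 + (0.59×3 + 0.41×3.76) = 4.3116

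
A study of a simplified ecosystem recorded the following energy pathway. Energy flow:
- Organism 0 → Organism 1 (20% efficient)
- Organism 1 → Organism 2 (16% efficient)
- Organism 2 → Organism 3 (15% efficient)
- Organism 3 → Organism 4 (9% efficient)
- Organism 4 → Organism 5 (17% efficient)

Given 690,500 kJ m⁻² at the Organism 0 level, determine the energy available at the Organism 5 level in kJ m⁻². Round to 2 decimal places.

Organism 1: 690500 × 0.2 = 138100 kJ m⁻²
Organism 2: 138100 × 0.16 = 22096 kJ m⁻²
Organism 3: 22096 × 0.15 = 3314.4 kJ m⁻²
Organism 4: 3314.4 × 0.09 = 298.296 kJ m⁻²
Organism 5: 298.296 × 0.17 = 50.71032 kJ m⁻²

50.71 kJ m⁻²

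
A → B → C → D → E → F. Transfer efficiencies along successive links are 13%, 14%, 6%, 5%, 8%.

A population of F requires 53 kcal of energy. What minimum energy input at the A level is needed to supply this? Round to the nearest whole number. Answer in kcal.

Cumulative transfer efficiency: 0.13 × 0.14 × 0.06 × 0.05 × 0.08 = 0.000004368
A energy = 53 / 0.000004368 = 12133700 kcal

12133700 kcal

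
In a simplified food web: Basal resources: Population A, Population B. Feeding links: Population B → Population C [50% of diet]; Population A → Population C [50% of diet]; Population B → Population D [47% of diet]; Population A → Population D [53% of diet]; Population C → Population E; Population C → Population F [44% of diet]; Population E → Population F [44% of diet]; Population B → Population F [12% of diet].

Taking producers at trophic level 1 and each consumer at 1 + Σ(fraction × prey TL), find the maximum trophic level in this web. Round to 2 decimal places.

3.32

Population C: 1 + (0.5×1 + 0.5×1) = 2
Population D: 1 + (0.47×1 + 0.53×1) = 2
Population E: 1 + 2 = 3
Population F: 1 + (0.44×2 + 0.44×3 + 0.12×1) = 3.32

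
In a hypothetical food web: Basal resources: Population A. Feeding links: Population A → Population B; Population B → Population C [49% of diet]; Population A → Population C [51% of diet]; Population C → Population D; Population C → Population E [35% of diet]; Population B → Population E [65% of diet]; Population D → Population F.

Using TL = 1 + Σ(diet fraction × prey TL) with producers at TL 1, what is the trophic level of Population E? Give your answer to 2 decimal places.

3.17

Population B: 1 + 1 = 2
Population C: 1 + (0.49×2 + 0.51×1) = 2.49
Population D: 1 + 2.49 = 3.49
Population E: 1 + (0.35×2.49 + 0.65×2) = 3.1715
Population F: 1 + 3.49 = 4.49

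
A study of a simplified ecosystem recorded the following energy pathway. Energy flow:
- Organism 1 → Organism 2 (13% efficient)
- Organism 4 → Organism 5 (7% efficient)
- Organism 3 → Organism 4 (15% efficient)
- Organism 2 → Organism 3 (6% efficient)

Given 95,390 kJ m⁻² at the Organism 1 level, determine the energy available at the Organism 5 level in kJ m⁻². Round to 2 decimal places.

7.81 kJ m⁻²

Organism 2: 95390 × 0.13 = 12400.7 kJ m⁻²
Organism 3: 12400.7 × 0.06 = 744.042 kJ m⁻²
Organism 4: 744.042 × 0.15 = 111.6063 kJ m⁻²
Organism 5: 111.6063 × 0.07 = 7.812441 kJ m⁻²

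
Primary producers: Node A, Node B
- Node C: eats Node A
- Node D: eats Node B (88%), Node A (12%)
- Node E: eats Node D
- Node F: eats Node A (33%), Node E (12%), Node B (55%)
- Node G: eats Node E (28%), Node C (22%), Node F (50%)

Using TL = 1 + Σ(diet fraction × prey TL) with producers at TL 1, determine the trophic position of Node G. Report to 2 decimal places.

3.40

Node C: 1 + 1 = 2
Node D: 1 + (0.88×1 + 0.12×1) = 2
Node E: 1 + 2 = 3
Node F: 1 + (0.33×1 + 0.12×3 + 0.55×1) = 2.24
Node G: 1 + (0.28×3 + 0.22×2 + 0.5×2.24) = 3.4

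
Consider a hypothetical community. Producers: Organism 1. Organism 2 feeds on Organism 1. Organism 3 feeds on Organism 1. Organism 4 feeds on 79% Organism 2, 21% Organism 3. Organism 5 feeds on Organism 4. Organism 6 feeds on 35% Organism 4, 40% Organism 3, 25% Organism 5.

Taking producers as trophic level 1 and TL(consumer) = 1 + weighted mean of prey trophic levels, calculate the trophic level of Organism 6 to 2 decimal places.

3.85

Organism 2: 1 + 1 = 2
Organism 3: 1 + 1 = 2
Organism 4: 1 + (0.79×2 + 0.21×2) = 3
Organism 5: 1 + 3 = 4
Organism 6: 1 + (0.35×3 + 0.4×2 + 0.25×4) = 3.85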